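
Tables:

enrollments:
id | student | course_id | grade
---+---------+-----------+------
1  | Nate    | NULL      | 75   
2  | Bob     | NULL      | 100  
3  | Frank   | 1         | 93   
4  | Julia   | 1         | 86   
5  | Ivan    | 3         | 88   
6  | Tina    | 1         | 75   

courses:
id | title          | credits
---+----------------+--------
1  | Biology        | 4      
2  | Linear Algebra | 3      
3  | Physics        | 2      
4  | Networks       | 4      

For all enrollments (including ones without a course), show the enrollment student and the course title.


LEFT JOIN keeps every row from enrollments (the left table); where course_id has no match in courses, the course columns become NULL. Walk through each enrollment:
  - enrollment 1 (Nate): course_id=NULL, no match -> kept with NULL
  - enrollment 2 (Bob): course_id=NULL, no match -> kept with NULL
  - enrollment 3 (Frank): course_id=1 -> matches Biology
  - enrollment 4 (Julia): course_id=1 -> matches Biology
  - enrollment 5 (Ivan): course_id=3 -> matches Physics
  - enrollment 6 (Tina): course_id=1 -> matches Biology
All 6 rows appear; 2 have NULL course.

SQL:
SELECT a.student, b.title AS course
FROM enrollments a
LEFT JOIN courses b ON a.course_id = b.id

Result:
student | course 
--------+--------
Nate    | NULL   
Bob     | NULL   
Frank   | Biology
Julia   | Biology
Ivan    | Physics
Tina    | Biology


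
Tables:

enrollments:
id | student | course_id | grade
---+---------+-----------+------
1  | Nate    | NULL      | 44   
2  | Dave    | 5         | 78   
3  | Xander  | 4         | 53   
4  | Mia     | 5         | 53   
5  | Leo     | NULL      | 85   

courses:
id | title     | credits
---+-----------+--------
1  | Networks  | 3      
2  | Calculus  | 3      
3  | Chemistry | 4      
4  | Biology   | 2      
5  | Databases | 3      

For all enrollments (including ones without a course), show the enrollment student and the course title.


LEFT JOIN keeps every row from enrollments (the left table); where course_id has no match in courses, the course columns become NULL. Walk through each enrollment:
  - enrollment 1 (Nate): course_id=NULL, no match -> kept with NULL
  - enrollment 2 (Dave): course_id=5 -> matches Databases
  - enrollment 3 (Xander): course_id=4 -> matches Biology
  - enrollment 4 (Mia): course_id=5 -> matches Databases
  - enrollment 5 (Leo): course_id=NULL, no match -> kept with NULL
All 5 rows appear; 2 have NULL course.

SQL:
SELECT a.student, b.title AS course
FROM enrollments a
LEFT JOIN courses b ON a.course_id = b.id

Result:
student | course   
--------+----------
Nate    | NULL     
Dave    | Databases
Xander  | Biology  
Mia     | Databases
Leo     | NULL     


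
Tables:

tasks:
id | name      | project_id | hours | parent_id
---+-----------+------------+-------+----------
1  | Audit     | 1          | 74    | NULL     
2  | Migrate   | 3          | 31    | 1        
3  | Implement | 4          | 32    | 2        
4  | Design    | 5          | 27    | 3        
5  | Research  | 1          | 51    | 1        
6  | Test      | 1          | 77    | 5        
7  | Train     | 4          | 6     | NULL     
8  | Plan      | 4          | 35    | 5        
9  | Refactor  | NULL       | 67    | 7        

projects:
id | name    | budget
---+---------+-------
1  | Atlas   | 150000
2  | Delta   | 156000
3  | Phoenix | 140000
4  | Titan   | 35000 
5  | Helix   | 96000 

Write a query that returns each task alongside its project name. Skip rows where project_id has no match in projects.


INNER JOIN keeps only tasks rows whose project_id matches an id in projects. Walk through each task:
  - task 1 (Audit): project_id=1 -> matches Atlas
  - task 2 (Migrate): project_id=3 -> matches Phoenix
  - task 3 (Implement): project_id=4 -> matches Titan
  - task 4 (Design): project_id=5 -> matches Helix
  - task 5 (Research): project_id=1 -> matches Atlas
  - task 6 (Test): project_id=1 -> matches Atlas
  - task 7 (Train): project_id=4 -> matches Titan
  - task 8 (Plan): project_id=4 -> matches Titan
  - task 9 (Refactor): project_id=NULL, no match -> dropped
So 1 of 9 rows is dropped.

SQL:
SELECT a.name, b.name AS project
FROM tasks a
INNER JOIN projects b ON a.project_id = b.id

Result:
name      | project
----------+--------
Audit     | Atlas  
Migrate   | Phoenix
Implement | Titan  
Design    | Helix  
Research  | Atlas  
Test      | Atlas  
Train     | Titan  
Plan      | Titan  


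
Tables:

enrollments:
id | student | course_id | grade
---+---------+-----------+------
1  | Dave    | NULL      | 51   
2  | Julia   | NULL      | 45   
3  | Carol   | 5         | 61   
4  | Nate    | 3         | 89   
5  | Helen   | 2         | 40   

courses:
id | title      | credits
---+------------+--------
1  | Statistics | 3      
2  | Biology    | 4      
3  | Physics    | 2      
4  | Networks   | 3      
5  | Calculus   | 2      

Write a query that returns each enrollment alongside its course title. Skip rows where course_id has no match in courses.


INNER JOIN keeps only enrollments rows whose course_id matches an id in courses. Walk through each enrollment:
  - enrollment 1 (Dave): course_id=NULL, no match -> dropped
  - enrollment 2 (Julia): course_id=NULL, no match -> dropped
  - enrollment 3 (Carol): course_id=5 -> matches Calculus
  - enrollment 4 (Nate): course_id=3 -> matches Physics
  - enrollment 5 (Helen): course_id=2 -> matches Biology
So 2 of 5 rows are dropped.

SQL:
SELECT a.student, b.title AS course
FROM enrollments a
INNER JOIN courses b ON a.course_id = b.id

Result:
student | course  
--------+---------
Carol   | Calculus
Nate    | Physics 
Helen   | Biology 


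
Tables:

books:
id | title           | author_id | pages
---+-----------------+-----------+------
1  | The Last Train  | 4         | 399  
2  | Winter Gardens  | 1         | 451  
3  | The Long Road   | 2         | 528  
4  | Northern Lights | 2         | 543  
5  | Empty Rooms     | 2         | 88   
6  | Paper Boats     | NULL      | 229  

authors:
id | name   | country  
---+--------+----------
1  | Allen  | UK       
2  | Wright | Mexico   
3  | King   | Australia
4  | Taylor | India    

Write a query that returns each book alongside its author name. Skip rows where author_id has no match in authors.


INNER JOIN keeps only books rows whose author_id matches an id in authors. Walk through each book:
  - book 1 (The Last Train): author_id=4 -> matches Taylor
  - book 2 (Winter Gardens): author_id=1 -> matches Allen
  - book 3 (The Long Road): author_id=2 -> matches Wright
  - book 4 (Northern Lights): author_id=2 -> matches Wright
  - book 5 (Empty Rooms): author_id=2 -> matches Wright
  - book 6 (Paper Boats): author_id=NULL, no match -> dropped
So 1 of 6 rows is dropped.

SQL:
SELECT a.title, b.name AS author
FROM books a
INNER JOIN authors b ON a.author_id = b.id

Result:
title           | author
----------------+-------
The Last Train  | Taylor
Winter Gardens  | Allen 
The Long Road   | Wright
Northern Lights | Wright
Empty Rooms     | Wright


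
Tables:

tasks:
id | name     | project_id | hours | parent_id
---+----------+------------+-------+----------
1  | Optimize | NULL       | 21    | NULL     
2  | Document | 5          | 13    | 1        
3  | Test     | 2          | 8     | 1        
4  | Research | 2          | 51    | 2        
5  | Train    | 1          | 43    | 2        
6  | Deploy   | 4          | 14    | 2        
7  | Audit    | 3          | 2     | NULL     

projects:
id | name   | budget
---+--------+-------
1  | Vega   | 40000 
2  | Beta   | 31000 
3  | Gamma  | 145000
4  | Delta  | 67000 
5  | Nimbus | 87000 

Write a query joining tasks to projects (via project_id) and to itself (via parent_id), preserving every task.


Two LEFT JOINs from the same base table tasks: one to projects via project_id, one to tasks itself via parent_id. Both are LEFT so every task is preserved.
Match against projects:
  - task 1 (Optimize): project_id=NULL, no match -> kept with NULL
  - task 2 (Document): project_id=5 -> matches Nimbus
  - task 3 (Test): project_id=2 -> matches Beta
  - task 4 (Research): project_id=2 -> matches Beta
  - task 5 (Train): project_id=1 -> matches Vega
  - task 6 (Deploy): project_id=4 -> matches Delta
  - task 7 (Audit): project_id=3 -> matches Gamma
Match against tasks (self):
  - task 1 (Optimize): parent_id=NULL -> NULL
  - task 2 (Document): parent_id=1 -> Optimize
  - task 3 (Test): parent_id=1 -> Optimize
  - task 4 (Research): parent_id=2 -> Document
  - task 5 (Train): parent_id=2 -> Document
  - task 6 (Deploy): parent_id=2 -> Document
  - task 7 (Audit): parent_id=NULL -> NULL

SQL:
SELECT a.name, b.name AS project, c.name AS parent
FROM tasks a
LEFT JOIN projects b ON a.project_id = b.id
LEFT JOIN tasks c ON a.parent_id = c.id

Result:
name     | project | parent  
---------+---------+---------
Optimize | NULL    | NULL    
Document | Nimbus  | Optimize
Test     | Beta    | Optimize
Research | Beta    | Document
Train    | Vega    | Document
Deploy   | Delta   | Document
Audit    | Gamma   | NULL    


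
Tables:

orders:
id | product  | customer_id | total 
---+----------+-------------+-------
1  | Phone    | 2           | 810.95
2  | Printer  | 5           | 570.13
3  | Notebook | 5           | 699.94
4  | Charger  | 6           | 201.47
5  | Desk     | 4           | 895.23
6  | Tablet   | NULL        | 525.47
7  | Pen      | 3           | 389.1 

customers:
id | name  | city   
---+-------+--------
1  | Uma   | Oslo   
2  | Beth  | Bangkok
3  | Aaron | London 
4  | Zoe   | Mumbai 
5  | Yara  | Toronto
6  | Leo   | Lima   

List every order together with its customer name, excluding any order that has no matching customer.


INNER JOIN keeps only orders rows whose customer_id matches an id in customers. Walk through each order:
  - order 1 (Phone): customer_id=2 -> matches Beth
  - order 2 (Printer): customer_id=5 -> matches Yara
  - order 3 (Notebook): customer_id=5 -> matches Yara
  - order 4 (Charger): customer_id=6 -> matches Leo
  - order 5 (Desk): customer_id=4 -> matches Zoe
  - order 6 (Tablet): customer_id=NULL, no match -> dropped
  - order 7 (Pen): customer_id=3 -> matches Aaron
So 1 of 7 rows is dropped.

SQL:
SELECT a.product, b.name AS customer
FROM orders a
INNER JOIN customers b ON a.customer_id = b.id

Result:
product  | customer
---------+---------
Phone    | Beth    
Printer  | Yara    
Notebook | Yara    
Charger  | Leo     
Desk     | Zoe     
Pen      | Aaron   


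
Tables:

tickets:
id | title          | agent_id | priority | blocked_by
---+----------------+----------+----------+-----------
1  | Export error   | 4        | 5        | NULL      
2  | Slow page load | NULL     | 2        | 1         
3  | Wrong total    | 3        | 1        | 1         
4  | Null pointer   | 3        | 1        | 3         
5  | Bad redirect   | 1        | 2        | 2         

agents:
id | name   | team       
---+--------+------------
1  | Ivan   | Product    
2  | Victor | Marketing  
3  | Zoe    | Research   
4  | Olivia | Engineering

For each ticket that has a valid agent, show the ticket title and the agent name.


INNER JOIN keeps only tickets rows whose agent_id matches an id in agents. Walk through each ticket:
  - ticket 1 (Export error): agent_id=4 -> matches Olivia
  - ticket 2 (Slow page load): agent_id=NULL, no match -> dropped
  - ticket 3 (Wrong total): agent_id=3 -> matches Zoe
  - ticket 4 (Null pointer): agent_id=3 -> matches Zoe
  - ticket 5 (Bad redirect): agent_id=1 -> matches Ivan
So 1 of 5 rows is dropped.

SQL:
SELECT a.title, b.name AS agent
FROM tickets a
INNER JOIN agents b ON a.agent_id = b.id

Result:
title        | agent 
-------------+-------
Export error | Olivia
Wrong total  | Zoe   
Null pointer | Zoe   
Bad redirect | Ivan  


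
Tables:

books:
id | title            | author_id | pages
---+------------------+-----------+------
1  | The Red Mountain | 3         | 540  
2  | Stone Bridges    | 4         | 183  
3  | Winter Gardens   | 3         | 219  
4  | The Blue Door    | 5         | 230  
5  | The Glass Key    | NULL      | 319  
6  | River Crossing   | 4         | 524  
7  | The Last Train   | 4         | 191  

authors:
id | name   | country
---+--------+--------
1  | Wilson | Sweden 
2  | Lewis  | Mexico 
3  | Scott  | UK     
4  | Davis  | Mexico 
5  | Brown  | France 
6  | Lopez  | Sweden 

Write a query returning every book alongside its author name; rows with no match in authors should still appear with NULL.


LEFT JOIN keeps every row from books (the left table); where author_id has no match in authors, the author columns become NULL. Walk through each book:
  - book 1 (The Red Mountain): author_id=3 -> matches Scott
  - book 2 (Stone Bridges): author_id=4 -> matches Davis
  - book 3 (Winter Gardens): author_id=3 -> matches Scott
  - book 4 (The Blue Door): author_id=5 -> matches Brown
  - book 5 (The Glass Key): author_id=NULL, no match -> kept with NULL
  - book 6 (River Crossing): author_id=4 -> matches Davis
  - book 7 (The Last Train): author_id=4 -> matches Davis
All 7 rows appear; 1 has NULL author.

SQL:
SELECT a.title, b.name AS author
FROM books a
LEFT JOIN authors b ON a.author_id = b.id

Result:
title            | author
-----------------+-------
The Red Mountain | Scott 
Stone Bridges    | Davis 
Winter Gardens   | Scott 
The Blue Door    | Brown 
The Glass Key    | NULL  
River Crossing   | Davis 
The Last Train   | Davis 


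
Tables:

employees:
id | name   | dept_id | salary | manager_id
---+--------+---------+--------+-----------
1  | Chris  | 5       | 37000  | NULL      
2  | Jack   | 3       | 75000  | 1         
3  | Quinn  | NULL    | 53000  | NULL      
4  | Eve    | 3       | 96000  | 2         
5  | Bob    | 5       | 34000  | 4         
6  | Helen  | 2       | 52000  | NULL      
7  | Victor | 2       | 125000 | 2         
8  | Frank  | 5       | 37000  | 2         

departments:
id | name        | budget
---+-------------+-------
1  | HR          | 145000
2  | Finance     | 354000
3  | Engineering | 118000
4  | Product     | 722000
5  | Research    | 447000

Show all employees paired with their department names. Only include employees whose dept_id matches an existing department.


INNER JOIN keeps only employees rows whose dept_id matches an id in departments. Walk through each employee:
  - employee 1 (Chris): dept_id=5 -> matches Research
  - employee 2 (Jack): dept_id=3 -> matches Engineering
  - employee 3 (Quinn): dept_id=NULL, no match -> dropped
  - employee 4 (Eve): dept_id=3 -> matches Engineering
  - employee 5 (Bob): dept_id=5 -> matches Research
  - employee 6 (Helen): dept_id=2 -> matches Finance
  - employee 7 (Victor): dept_id=2 -> matches Finance
  - employee 8 (Frank): dept_id=5 -> matches Research
So 1 of 8 rows is dropped.

SQL:
SELECT a.name, b.name AS department
FROM employees a
INNER JOIN departments b ON a.dept_id = b.id

Result:
name   | department 
-------+------------
Chris  | Research   
Jack   | Engineering
Eve    | Engineering
Bob    | Research   
Helen  | Finance    
Victor | Finance    
Frank  | Research   


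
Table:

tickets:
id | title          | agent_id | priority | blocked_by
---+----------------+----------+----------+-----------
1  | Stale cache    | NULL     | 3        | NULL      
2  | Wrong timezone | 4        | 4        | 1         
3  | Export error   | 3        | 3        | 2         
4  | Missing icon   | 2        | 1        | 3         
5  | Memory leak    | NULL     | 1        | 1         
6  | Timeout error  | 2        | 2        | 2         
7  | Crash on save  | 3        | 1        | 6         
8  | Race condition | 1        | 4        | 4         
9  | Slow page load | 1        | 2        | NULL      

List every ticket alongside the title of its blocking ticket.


This is a self-join: tickets is joined to a second copy of itself, matching each row's blocked_by to another row's id. Use LEFT JOIN so rows with blocked_by=NULL are kept.
  - ticket 1 (Stale cache): blocked_by=NULL -> NULL
  - ticket 2 (Wrong timezone): blocked_by=1 -> Stale cache
  - ticket 3 (Export error): blocked_by=2 -> Wrong timezone
  - ticket 4 (Missing icon): blocked_by=3 -> Export error
  - ticket 5 (Memory leak): blocked_by=1 -> Stale cache
  - ticket 6 (Timeout error): blocked_by=2 -> Wrong timezone
  - ticket 7 (Crash on save): blocked_by=6 -> Timeout error
  - ticket 8 (Race condition): blocked_by=4 -> Missing icon
  - ticket 9 (Slow page load): blocked_by=NULL -> NULL

SQL:
SELECT a.title AS item, b.title AS blocked_by
FROM tickets a
LEFT JOIN tickets b ON a.blocked_by = b.id

Result:
item           | blocked_by    
---------------+---------------
Stale cache    | NULL          
Wrong timezone | Stale cache   
Export error   | Wrong timezone
Missing icon   | Export error  
Memory leak    | Stale cache   
Timeout error  | Wrong timezone
Crash on save  | Timeout error 
Race condition | Missing icon  
Slow page load | NULL          


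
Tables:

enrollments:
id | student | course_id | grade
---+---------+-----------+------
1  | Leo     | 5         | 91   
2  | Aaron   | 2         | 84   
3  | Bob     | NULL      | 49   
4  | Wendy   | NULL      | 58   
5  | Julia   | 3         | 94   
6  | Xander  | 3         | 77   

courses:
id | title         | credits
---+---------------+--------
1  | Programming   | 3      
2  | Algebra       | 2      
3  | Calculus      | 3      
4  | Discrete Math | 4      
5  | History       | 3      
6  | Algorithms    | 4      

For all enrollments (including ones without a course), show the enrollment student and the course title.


LEFT JOIN keeps every row from enrollments (the left table); where course_id has no match in courses, the course columns become NULL. Walk through each enrollment:
  - enrollment 1 (Leo): course_id=5 -> matches History
  - enrollment 2 (Aaron): course_id=2 -> matches Algebra
  - enrollment 3 (Bob): course_id=NULL, no match -> kept with NULL
  - enrollment 4 (Wendy): course_id=NULL, no match -> kept with NULL
  - enrollment 5 (Julia): course_id=3 -> matches Calculus
  - enrollment 6 (Xander): course_id=3 -> matches Calculus
All 6 rows appear; 2 have NULL course.

SQL:
SELECT a.student, b.title AS course
FROM enrollments a
LEFT JOIN courses b ON a.course_id = b.id

Result:
student | course  
--------+---------
Leo     | History 
Aaron   | Algebra 
Bob     | NULL    
Wendy   | NULL    
Julia   | Calculus
Xander  | Calculus


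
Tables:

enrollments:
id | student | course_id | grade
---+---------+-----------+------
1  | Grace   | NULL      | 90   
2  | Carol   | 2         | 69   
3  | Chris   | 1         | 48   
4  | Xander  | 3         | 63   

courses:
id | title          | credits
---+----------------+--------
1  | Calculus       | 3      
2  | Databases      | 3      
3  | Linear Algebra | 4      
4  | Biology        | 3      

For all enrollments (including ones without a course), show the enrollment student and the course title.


LEFT JOIN keeps every row from enrollments (the left table); where course_id has no match in courses, the course columns become NULL. Walk through each enrollment:
  - enrollment 1 (Grace): course_id=NULL, no match -> kept with NULL
  - enrollment 2 (Carol): course_id=2 -> matches Databases
  - enrollment 3 (Chris): course_id=1 -> matches Calculus
  - enrollment 4 (Xander): course_id=3 -> matches Linear Algebra
All 4 rows appear; 1 has NULL course.

SQL:
SELECT a.student, b.title AS course
FROM enrollments a
LEFT JOIN courses b ON a.course_id = b.id

Result:
student | course        
--------+---------------
Grace   | NULL          
Carol   | Databases     
Chris   | Calculus      
Xander  | Linear Algebra


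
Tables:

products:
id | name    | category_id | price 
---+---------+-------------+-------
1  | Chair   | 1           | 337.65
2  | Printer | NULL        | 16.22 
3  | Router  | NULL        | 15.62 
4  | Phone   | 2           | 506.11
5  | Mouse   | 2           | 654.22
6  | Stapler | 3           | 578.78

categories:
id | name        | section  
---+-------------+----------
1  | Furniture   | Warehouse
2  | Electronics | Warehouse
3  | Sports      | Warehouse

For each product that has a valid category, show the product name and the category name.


INNER JOIN keeps only products rows whose category_id matches an id in categories. Walk through each product:
  - product 1 (Chair): category_id=1 -> matches Furniture
  - product 2 (Printer): category_id=NULL, no match -> dropped
  - product 3 (Router): category_id=NULL, no match -> dropped
  - product 4 (Phone): category_id=2 -> matches Electronics
  - product 5 (Mouse): category_id=2 -> matches Electronics
  - product 6 (Stapler): category_id=3 -> matches Sports
So 2 of 6 rows are dropped.

SQL:
SELECT a.name, b.name AS category
FROM products a
INNER JOIN categories b ON a.category_id = b.id

Result:
name    | category   
--------+------------
Chair   | Furniture  
Phone   | Electronics
Mouse   | Electronics
Stapler | Sports     


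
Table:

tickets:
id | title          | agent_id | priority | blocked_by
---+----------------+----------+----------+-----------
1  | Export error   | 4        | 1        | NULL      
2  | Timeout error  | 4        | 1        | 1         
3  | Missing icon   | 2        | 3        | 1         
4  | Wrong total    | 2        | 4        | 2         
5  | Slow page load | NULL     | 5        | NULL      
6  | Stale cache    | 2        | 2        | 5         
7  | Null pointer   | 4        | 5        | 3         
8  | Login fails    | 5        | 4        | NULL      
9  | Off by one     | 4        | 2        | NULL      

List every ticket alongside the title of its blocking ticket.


This is a self-join: tickets is joined to a second copy of itself, matching each row's blocked_by to another row's id. Use LEFT JOIN so rows with blocked_by=NULL are kept.
  - ticket 1 (Export error): blocked_by=NULL -> NULL
  - ticket 2 (Timeout error): blocked_by=1 -> Export error
  - ticket 3 (Missing icon): blocked_by=1 -> Export error
  - ticket 4 (Wrong total): blocked_by=2 -> Timeout error
  - ticket 5 (Slow page load): blocked_by=NULL -> NULL
  - ticket 6 (Stale cache): blocked_by=5 -> Slow page load
  - ticket 7 (Null pointer): blocked_by=3 -> Missing icon
  - ticket 8 (Login fails): blocked_by=NULL -> NULL
  - ticket 9 (Off by one): blocked_by=NULL -> NULL

SQL:
SELECT a.title AS item, b.title AS blocked_by
FROM tickets a
LEFT JOIN tickets b ON a.blocked_by = b.id

Result:
item           | blocked_by    
---------------+---------------
Export error   | NULL          
Timeout error  | Export error  
Missing icon   | Export error  
Wrong total    | Timeout error 
Slow page load | NULL          
Stale cache    | Slow page load
Null pointer   | Missing icon  
Login fails    | NULL          
Off by one     | NULL          


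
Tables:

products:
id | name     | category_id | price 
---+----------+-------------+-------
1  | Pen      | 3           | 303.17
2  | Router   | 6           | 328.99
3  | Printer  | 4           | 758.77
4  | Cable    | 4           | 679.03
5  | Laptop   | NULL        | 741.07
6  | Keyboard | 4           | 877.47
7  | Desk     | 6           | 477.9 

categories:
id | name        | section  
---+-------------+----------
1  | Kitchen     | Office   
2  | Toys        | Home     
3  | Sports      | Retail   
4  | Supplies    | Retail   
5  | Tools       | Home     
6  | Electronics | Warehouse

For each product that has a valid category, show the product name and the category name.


INNER JOIN keeps only products rows whose category_id matches an id in categories. Walk through each product:
  - product 1 (Pen): category_id=3 -> matches Sports
  - product 2 (Router): category_id=6 -> matches Electronics
  - product 3 (Printer): category_id=4 -> matches Supplies
  - product 4 (Cable): category_id=4 -> matches Supplies
  - product 5 (Laptop): category_id=NULL, no match -> dropped
  - product 6 (Keyboard): category_id=4 -> matches Supplies
  - product 7 (Desk): category_id=6 -> matches Electronics
So 1 of 7 rows is dropped.

SQL:
SELECT a.name, b.name AS category
FROM products a
INNER JOIN categories b ON a.category_id = b.id

Result:
name     | category   
---------+------------
Pen      | Sports     
Router   | Electronics
Printer  | Supplies   
Cable    | Supplies   
Keyboard | Supplies   
Desk     | Electronics


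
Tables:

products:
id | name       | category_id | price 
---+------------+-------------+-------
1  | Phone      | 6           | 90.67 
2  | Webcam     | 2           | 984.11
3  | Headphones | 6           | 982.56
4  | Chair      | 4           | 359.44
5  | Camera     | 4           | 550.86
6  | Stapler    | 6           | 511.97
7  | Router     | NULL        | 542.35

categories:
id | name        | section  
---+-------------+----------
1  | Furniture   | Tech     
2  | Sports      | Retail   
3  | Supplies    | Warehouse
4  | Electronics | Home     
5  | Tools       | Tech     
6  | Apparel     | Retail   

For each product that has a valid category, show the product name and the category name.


INNER JOIN keeps only products rows whose category_id matches an id in categories. Walk through each product:
  - product 1 (Phone): category_id=6 -> matches Apparel
  - product 2 (Webcam): category_id=2 -> matches Sports
  - product 3 (Headphones): category_id=6 -> matches Apparel
  - product 4 (Chair): category_id=4 -> matches Electronics
  - product 5 (Camera): category_id=4 -> matches Electronics
  - product 6 (Stapler): category_id=6 -> matches Apparel
  - product 7 (Router): category_id=NULL, no match -> dropped
So 1 of 7 rows is dropped.

SQL:
SELECT a.name, b.name AS category
FROM products a
INNER JOIN categories b ON a.category_id = b.id

Result:
name       | category   
-----------+------------
Phone      | Apparel    
Webcam     | Sports     
Headphones | Apparel    
Chair      | Electronics
Camera     | Electronics
Stapler    | Apparel    


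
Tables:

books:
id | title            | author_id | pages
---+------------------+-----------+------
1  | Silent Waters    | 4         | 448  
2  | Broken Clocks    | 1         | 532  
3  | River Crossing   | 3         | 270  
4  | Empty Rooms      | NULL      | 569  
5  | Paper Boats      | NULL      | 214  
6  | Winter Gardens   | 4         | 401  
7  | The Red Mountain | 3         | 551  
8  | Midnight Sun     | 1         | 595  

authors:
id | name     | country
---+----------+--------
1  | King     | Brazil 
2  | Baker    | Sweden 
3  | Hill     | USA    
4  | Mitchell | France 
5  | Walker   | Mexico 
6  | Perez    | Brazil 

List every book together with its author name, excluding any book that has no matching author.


INNER JOIN keeps only books rows whose author_id matches an id in authors. Walk through each book:
  - book 1 (Silent Waters): author_id=4 -> matches Mitchell
  - book 2 (Broken Clocks): author_id=1 -> matches King
  - book 3 (River Crossing): author_id=3 -> matches Hill
  - book 4 (Empty Rooms): author_id=NULL, no match -> dropped
  - book 5 (Paper Boats): author_id=NULL, no match -> dropped
  - book 6 (Winter Gardens): author_id=4 -> matches Mitchell
  - book 7 (The Red Mountain): author_id=3 -> matches Hill
  - book 8 (Midnight Sun): author_id=1 -> matches King
So 2 of 8 rows are dropped.

SQL:
SELECT a.title, b.name AS author
FROM books a
INNER JOIN authors b ON a.author_id = b.id

Result:
title            | author  
-----------------+---------
Silent Waters    | Mitchell
Broken Clocks    | King    
River Crossing   | Hill    
Winter Gardens   | Mitchell
The Red Mountain | Hill    
Midnight Sun     | King    


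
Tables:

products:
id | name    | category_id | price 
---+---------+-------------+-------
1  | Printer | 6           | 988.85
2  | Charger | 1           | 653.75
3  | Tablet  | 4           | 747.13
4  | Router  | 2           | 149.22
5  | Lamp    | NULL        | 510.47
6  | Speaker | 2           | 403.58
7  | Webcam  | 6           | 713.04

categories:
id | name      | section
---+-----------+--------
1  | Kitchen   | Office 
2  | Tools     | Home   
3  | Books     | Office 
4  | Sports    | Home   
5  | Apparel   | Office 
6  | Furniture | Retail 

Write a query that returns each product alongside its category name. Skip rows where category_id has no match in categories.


INNER JOIN keeps only products rows whose category_id matches an id in categories. Walk through each product:
  - product 1 (Printer): category_id=6 -> matches Furniture
  - product 2 (Charger): category_id=1 -> matches Kitchen
  - product 3 (Tablet): category_id=4 -> matches Sports
  - product 4 (Router): category_id=2 -> matches Tools
  - product 5 (Lamp): category_id=NULL, no match -> dropped
  - product 6 (Speaker): category_id=2 -> matches Tools
  - product 7 (Webcam): category_id=6 -> matches Furniture
So 1 of 7 rows is dropped.

SQL:
SELECT a.name, b.name AS category
FROM products a
INNER JOIN categories b ON a.category_id = b.id

Result:
name    | category 
--------+----------
Printer | Furniture
Charger | Kitchen  
Tablet  | Sports   
Router  | Tools    
Speaker | Tools    
Webcam  | Furniture


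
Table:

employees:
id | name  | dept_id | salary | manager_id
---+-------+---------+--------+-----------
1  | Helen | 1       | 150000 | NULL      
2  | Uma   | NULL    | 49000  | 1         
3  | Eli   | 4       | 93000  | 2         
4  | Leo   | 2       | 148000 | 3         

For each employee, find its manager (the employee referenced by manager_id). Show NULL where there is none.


This is a self-join: employees is joined to a second copy of itself, matching each row's manager_id to another row's id. Use LEFT JOIN so rows with manager_id=NULL are kept.
  - employee 1 (Helen): manager_id=NULL -> NULL
  - employee 2 (Uma): manager_id=1 -> Helen
  - employee 3 (Eli): manager_id=2 -> Uma
  - employee 4 (Leo): manager_id=3 -> Eli

SQL:
SELECT a.name AS item, b.name AS manager
FROM employees a
LEFT JOIN employees b ON a.manager_id = b.id

Result:
item  | manager
------+--------
Helen | NULL   
Uma   | Helen  
Eli   | Uma    
Leo   | Eli    


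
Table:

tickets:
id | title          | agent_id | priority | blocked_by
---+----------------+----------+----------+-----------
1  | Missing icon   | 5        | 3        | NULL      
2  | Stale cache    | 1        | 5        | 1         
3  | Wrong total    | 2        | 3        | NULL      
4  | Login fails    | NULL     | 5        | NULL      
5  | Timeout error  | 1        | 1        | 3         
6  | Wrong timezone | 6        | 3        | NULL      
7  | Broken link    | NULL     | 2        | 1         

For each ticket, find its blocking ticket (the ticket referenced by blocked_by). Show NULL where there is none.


This is a self-join: tickets is joined to a second copy of itself, matching each row's blocked_by to another row's id. Use LEFT JOIN so rows with blocked_by=NULL are kept.
  - ticket 1 (Missing icon): blocked_by=NULL -> NULL
  - ticket 2 (Stale cache): blocked_by=1 -> Missing icon
  - ticket 3 (Wrong total): blocked_by=NULL -> NULL
  - ticket 4 (Login fails): blocked_by=NULL -> NULL
  - ticket 5 (Timeout error): blocked_by=3 -> Wrong total
  - ticket 6 (Wrong timezone): blocked_by=NULL -> NULL
  - ticket 7 (Broken link): blocked_by=1 -> Missing icon

SQL:
SELECT a.title AS item, b.title AS blocked_by
FROM tickets a
LEFT JOIN tickets b ON a.blocked_by = b.id

Result:
item           | blocked_by  
---------------+-------------
Missing icon   | NULL        
Stale cache    | Missing icon
Wrong total    | NULL        
Login fails    | NULL        
Timeout error  | Wrong total 
Wrong timezone | NULL        
Broken link    | Missing icon


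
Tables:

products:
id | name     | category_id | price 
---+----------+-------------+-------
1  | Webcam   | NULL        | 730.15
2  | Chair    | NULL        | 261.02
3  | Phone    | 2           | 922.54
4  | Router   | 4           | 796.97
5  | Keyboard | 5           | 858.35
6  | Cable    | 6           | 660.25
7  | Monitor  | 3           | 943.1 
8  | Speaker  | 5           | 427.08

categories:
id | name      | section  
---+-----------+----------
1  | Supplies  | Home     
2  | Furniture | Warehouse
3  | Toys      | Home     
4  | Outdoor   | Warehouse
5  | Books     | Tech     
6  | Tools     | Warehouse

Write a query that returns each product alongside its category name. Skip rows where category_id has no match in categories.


INNER JOIN keeps only products rows whose category_id matches an id in categories. Walk through each product:
  - product 1 (Webcam): category_id=NULL, no match -> dropped
  - product 2 (Chair): category_id=NULL, no match -> dropped
  - product 3 (Phone): category_id=2 -> matches Furniture
  - product 4 (Router): category_id=4 -> matches Outdoor
  - product 5 (Keyboard): category_id=5 -> matches Books
  - product 6 (Cable): category_id=6 -> matches Tools
  - product 7 (Monitor): category_id=3 -> matches Toys
  - product 8 (Speaker): category_id=5 -> matches Books
So 2 of 8 rows are dropped.

SQL:
SELECT a.name, b.name AS category
FROM products a
INNER JOIN categories b ON a.category_id = b.id

Result:
name     | category 
---------+----------
Phone    | Furniture
Router   | Outdoor  
Keyboard | Books    
Cable    | Tools    
Monitor  | Toys     
Speaker  | Books    


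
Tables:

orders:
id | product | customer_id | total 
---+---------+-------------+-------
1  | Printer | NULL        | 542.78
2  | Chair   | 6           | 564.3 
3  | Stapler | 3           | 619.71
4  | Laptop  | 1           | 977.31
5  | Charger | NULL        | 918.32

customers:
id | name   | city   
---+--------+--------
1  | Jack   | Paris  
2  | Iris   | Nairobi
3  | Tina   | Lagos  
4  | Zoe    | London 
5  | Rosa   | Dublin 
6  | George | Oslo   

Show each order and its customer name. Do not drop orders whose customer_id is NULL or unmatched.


LEFT JOIN keeps every row from orders (the left table); where customer_id has no match in customers, the customer columns become NULL. Walk through each order:
  - order 1 (Printer): customer_id=NULL, no match -> kept with NULL
  - order 2 (Chair): customer_id=6 -> matches George
  - order 3 (Stapler): customer_id=3 -> matches Tina
  - order 4 (Laptop): customer_id=1 -> matches Jack
  - order 5 (Charger): customer_id=NULL, no match -> kept with NULL
All 5 rows appear; 2 have NULL customer.

SQL:
SELECT a.product, b.name AS customer
FROM orders a
LEFT JOIN customers b ON a.customer_id = b.id

Result:
product | customer
--------+---------
Printer | NULL    
Chair   | George  
Stapler | Tina    
Laptop  | Jack    
Charger | NULL    


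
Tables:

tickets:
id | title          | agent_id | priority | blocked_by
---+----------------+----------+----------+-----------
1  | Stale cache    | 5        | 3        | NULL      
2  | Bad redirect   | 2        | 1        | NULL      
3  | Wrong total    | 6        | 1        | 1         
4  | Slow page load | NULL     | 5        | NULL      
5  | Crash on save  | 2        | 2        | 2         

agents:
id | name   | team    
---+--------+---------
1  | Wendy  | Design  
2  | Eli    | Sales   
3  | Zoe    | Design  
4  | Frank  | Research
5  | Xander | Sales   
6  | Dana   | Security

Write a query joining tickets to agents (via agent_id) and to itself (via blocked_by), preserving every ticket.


Two LEFT JOINs from the same base table tickets: one to agents via agent_id, one to tickets itself via blocked_by. Both are LEFT so every ticket is preserved.
Match against agents:
  - ticket 1 (Stale cache): agent_id=5 -> matches Xander
  - ticket 2 (Bad redirect): agent_id=2 -> matches Eli
  - ticket 3 (Wrong total): agent_id=6 -> matches Dana
  - ticket 4 (Slow page load): agent_id=NULL, no match -> kept with NULL
  - ticket 5 (Crash on save): agent_id=2 -> matches Eli
Match against tickets (self):
  - ticket 1 (Stale cache): blocked_by=NULL -> NULL
  - ticket 2 (Bad redirect): blocked_by=NULL -> NULL
  - ticket 3 (Wrong total): blocked_by=1 -> Stale cache
  - ticket 4 (Slow page load): blocked_by=NULL -> NULL
  - ticket 5 (Crash on save): blocked_by=2 -> Bad redirect

SQL:
SELECT a.title, b.name AS agent, c.title AS blocked_by
FROM tickets a
LEFT JOIN agents b ON a.agent_id = b.id
LEFT JOIN tickets c ON a.blocked_by = c.id

Result:
title          | agent  | blocked_by  
---------------+--------+-------------
Stale cache    | Xander | NULL        
Bad redirect   | Eli    | NULL        
Wrong total    | Dana   | Stale cache 
Slow page load | NULL   | NULL        
Crash on save  | Eli    | Bad redirect


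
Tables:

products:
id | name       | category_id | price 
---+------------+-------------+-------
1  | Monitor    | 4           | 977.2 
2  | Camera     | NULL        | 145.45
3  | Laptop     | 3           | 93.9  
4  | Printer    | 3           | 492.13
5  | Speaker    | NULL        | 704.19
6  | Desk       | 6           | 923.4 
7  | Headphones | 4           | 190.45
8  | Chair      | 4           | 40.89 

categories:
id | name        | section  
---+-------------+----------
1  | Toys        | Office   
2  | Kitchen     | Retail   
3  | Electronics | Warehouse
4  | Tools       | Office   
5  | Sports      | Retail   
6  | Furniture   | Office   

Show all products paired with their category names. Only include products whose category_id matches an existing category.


INNER JOIN keeps only products rows whose category_id matches an id in categories. Walk through each product:
  - product 1 (Monitor): category_id=4 -> matches Tools
  - product 2 (Camera): category_id=NULL, no match -> dropped
  - product 3 (Laptop): category_id=3 -> matches Electronics
  - product 4 (Printer): category_id=3 -> matches Electronics
  - product 5 (Speaker): category_id=NULL, no match -> dropped
  - product 6 (Desk): category_id=6 -> matches Furniture
  - product 7 (Headphones): category_id=4 -> matches Tools
  - product 8 (Chair): category_id=4 -> matches Tools
So 2 of 8 rows are dropped.

SQL:
SELECT a.name, b.name AS category
FROM products a
INNER JOIN categories b ON a.category_id = b.id

Result:
name       | category   
-----------+------------
Monitor    | Tools      
Laptop     | Electronics
Printer    | Electronics
Desk       | Furniture  
Headphones | Tools      
Chair      | Tools      


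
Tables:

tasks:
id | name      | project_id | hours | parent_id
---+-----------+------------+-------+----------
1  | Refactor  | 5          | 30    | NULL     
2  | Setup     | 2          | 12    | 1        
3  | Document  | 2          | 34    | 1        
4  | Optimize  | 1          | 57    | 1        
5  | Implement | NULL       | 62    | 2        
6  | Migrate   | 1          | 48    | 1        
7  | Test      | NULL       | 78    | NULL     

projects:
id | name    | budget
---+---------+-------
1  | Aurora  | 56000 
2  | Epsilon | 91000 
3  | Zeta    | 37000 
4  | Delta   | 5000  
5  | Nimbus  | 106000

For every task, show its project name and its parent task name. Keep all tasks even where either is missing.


Two LEFT JOINs from the same base table tasks: one to projects via project_id, one to tasks itself via parent_id. Both are LEFT so every task is preserved.
Match against projects:
  - task 1 (Refactor): project_id=5 -> matches Nimbus
  - task 2 (Setup): project_id=2 -> matches Epsilon
  - task 3 (Document): project_id=2 -> matches Epsilon
  - task 4 (Optimize): project_id=1 -> matches Aurora
  - task 5 (Implement): project_id=NULL, no match -> kept with NULL
  - task 6 (Migrate): project_id=1 -> matches Aurora
  - task 7 (Test): project_id=NULL, no match -> kept with NULL
Match against tasks (self):
  - task 1 (Refactor): parent_id=NULL -> NULL
  - task 2 (Setup): parent_id=1 -> Refactor
  - task 3 (Document): parent_id=1 -> Refactor
  - task 4 (Optimize): parent_id=1 -> Refactor
  - task 5 (Implement): parent_id=2 -> Setup
  - task 6 (Migrate): parent_id=1 -> Refactor
  - task 7 (Test): parent_id=NULL -> NULL

SQL:
SELECT a.name, b.name AS project, c.name AS parent
FROM tasks a
LEFT JOIN projects b ON a.project_id = b.id
LEFT JOIN tasks c ON a.parent_id = c.id

Result:
name      | project | parent  
----------+---------+---------
Refactor  | Nimbus  | NULL    
Setup     | Epsilon | Refactor
Document  | Epsilon | Refactor
Optimize  | Aurora  | Refactor
Implement | NULL    | Setup   
Migrate   | Aurora  | Refactor
Test      | NULL    | NULL    


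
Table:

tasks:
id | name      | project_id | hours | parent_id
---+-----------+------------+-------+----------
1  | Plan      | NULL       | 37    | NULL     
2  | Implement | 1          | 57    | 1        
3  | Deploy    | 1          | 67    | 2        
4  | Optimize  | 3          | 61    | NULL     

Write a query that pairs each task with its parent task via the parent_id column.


This is a self-join: tasks is joined to a second copy of itself, matching each row's parent_id to another row's id. Use LEFT JOIN so rows with parent_id=NULL are kept.
  - task 1 (Plan): parent_id=NULL -> NULL
  - task 2 (Implement): parent_id=1 -> Plan
  - task 3 (Deploy): parent_id=2 -> Implement
  - task 4 (Optimize): parent_id=NULL -> NULL

SQL:
SELECT a.name AS item, b.name AS parent
FROM tasks a
LEFT JOIN tasks b ON a.parent_id = b.id

Result:
item      | parent   
----------+----------
Plan      | NULL     
Implement | Plan     
Deploy    | Implement
Optimize  | NULL     
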